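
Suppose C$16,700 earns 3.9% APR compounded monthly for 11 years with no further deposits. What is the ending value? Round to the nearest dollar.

i = 0.039/12 = 0.00325 per month; n = 11·12 = 132.
FV = PV·(1+i)^n = 16,700 × 1.534653 = 25,628.7073

C$25,629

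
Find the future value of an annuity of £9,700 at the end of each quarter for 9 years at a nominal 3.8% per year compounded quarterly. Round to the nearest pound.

£414,026

i = 0.038/4 = 0.0095 per quarter; n = 9·4 = 36.
Accumulation factor s(36|0.0095) = 42.683116; FV = 9700 × 42.683116 = 414,026.2288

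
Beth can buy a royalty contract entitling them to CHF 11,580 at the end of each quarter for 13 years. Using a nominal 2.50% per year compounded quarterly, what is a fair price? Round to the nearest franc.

i = 0.025/4 = 0.00625 per quarter; n = 13·4 = 52.
Annuity factor a(52|0.00625) = 44.278641; PV = 11580 × 44.278641 = 512,746.6570

CHF 512,747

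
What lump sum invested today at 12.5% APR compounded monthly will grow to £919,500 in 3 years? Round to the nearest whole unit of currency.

With 12 periods per year: i = 0.0104167, n = 36.
PV = 919,500 / (1 + 0.0104167)^36 = 919,500 / 1.452172 = 633,189.4780

£633,189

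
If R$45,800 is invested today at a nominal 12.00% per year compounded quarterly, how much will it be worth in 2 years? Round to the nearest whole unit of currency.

R$58,018

i = 0.12/4 = 0.03 per quarter; n = 2·4 = 8.
FV = 45,800 × (1 + 0.03)^8 = 58,018.0697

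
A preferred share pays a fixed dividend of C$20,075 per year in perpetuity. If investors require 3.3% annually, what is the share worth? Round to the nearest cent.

PV = PMT / i = 20075 / 0.033 = 608,333.3333

C$608,333.33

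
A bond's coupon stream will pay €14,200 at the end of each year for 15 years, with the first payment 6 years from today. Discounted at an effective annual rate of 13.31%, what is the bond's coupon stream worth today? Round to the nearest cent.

Value one period before first payment (t=5): 14200 × [1 − (1+0.1331)^(−15)] / 0.1331 = 14200 × 6.360230 = 90,315.2687
PV₀ = 90,315.2687 / (1+0.1331)^5 = 90,315.2687 / 1.867847 = 48,352.6166

€48,352.62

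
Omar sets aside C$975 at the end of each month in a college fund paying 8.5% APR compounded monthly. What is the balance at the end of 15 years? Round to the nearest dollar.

C$352,742

Periodic rate i = 0.085/12 = 0.00708333; n = 15 × 12 = 180 periods.
FV = 975 × [(1+0.00708333)^180 − 1] / 0.00708333 = 975 × 361.786353 = 352,741.6944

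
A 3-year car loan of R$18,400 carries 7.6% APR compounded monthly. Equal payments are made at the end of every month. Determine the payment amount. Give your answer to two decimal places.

With 12 periods per year: i = 0.00633333, n = 36.
Annuity-PV factor = 32.100497; PMT = 18400 / 32.100497 = 573.1998

R$573.20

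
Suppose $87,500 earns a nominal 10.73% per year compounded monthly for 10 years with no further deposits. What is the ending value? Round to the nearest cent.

Periodic rate i = 0.1073/12 = 0.00894167; n = 10 × 12 = 120 periods.
FV = 87,500 × (1 + 0.00894167)^120 = 254,644.8923

$254,644.89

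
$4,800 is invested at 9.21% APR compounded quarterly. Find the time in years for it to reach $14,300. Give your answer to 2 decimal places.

11.99 years

Periodic rate i = 0.0921/4 = 0.023025.
(1+i)^n = 14300/4800 = 2.97917, so n = ln 2.97917 / ln 1.02303 = 47.9550 quarters
= 47.9550/4 years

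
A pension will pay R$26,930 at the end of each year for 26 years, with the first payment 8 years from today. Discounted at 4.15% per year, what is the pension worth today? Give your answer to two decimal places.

R$318,570.05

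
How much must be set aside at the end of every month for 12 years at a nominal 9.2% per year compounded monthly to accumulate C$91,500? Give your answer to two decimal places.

C$350.13

Periodic rate i = 0.092/12 = 0.00766667; n = 12 × 12 = 144 periods.
PMT = 91500 / ( [(1+0.00766667)^144 − 1] / 0.00766667 ) = 91500 / 261.330487 = 350.1314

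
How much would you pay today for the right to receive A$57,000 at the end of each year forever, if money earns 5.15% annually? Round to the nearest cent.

A$1,106,796.12

PV = PMT / i = 57000 / 0.0515 = 1,106,796.1165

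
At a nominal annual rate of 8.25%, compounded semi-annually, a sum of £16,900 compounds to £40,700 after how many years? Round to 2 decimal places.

Periodic rate i = 0.0825/2 = 0.04125.
(1+i)^n = 40700/16900 = 2.40828, so n = ln 2.40828 / ln 1.04125 = 21.7435 half-years
= 21.7435/2 years

10.87 years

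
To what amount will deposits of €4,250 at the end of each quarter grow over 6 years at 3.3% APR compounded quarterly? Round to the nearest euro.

€112,289

i = 0.033/4 = 0.00825 per quarter; n = 6·4 = 24.
FV = 4250 × [(1+0.00825)^24 − 1] / 0.00825 = 4250 × 26.420927 = 112,288.9411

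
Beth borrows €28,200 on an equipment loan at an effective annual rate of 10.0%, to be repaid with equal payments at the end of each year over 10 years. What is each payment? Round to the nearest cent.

€4,589.42

Annuity-PV factor = 6.144567; PMT = 28200 / 6.144567 = 4,589.4201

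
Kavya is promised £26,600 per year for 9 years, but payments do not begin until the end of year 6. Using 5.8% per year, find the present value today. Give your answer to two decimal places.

Value one period before first payment (t=5): 26600 × [1 − (1+0.058)^(−9)] / 0.058 = 26600 × 6.861292 = 182,510.3732
Discount back 5 years: 182,510.3732 × (1+0.058)^(−5) = 182,510.3732 × 0.754348 = 137,676.3091

£137,676.31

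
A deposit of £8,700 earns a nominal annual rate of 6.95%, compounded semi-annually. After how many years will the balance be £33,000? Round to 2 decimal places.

19.51 years

Periodic rate i = 0.0695/2 = 0.03475.
n = ln(33000/8700) / ln(1+0.03475) = ln(3.79310) / 0.034160 = 39.0278 half-years
= 39.0278/2 years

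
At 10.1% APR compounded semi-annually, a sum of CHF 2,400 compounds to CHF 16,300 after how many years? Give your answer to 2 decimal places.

19.44 years

Periodic rate i = 0.101/2 = 0.0505.
(1+i)^n = 16300/2400 = 6.79167, so n = ln 6.79167 / ln 1.0505 = 38.8846 half-years
= 38.8846/2 years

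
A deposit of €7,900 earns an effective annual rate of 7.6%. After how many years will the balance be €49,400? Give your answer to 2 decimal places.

n = ln(49400/7900) / ln(1+0.076) = ln(6.25316) / 0.073250 = 25.0249 years

25.02 years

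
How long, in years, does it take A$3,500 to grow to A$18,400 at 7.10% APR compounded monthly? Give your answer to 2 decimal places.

Periodic rate i = 0.071/12 = 0.00591667.
n = ln(18400/3500) / ln(1+0.00591667) = ln(5.25714) / 0.005899 = 281.3227 months
= 281.3227/12 years

23.44 years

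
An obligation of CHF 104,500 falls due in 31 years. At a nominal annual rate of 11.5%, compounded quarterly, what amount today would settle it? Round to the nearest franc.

Periodic rate i = 0.115/4 = 0.02875; n = 31 × 4 = 124 periods.
PV = FV·(1+i)^(−n) = 104,500 × 0.029756 = 3,109.5326

CHF 3,110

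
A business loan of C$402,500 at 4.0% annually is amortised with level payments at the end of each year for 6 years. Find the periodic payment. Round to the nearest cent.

C$76,781.67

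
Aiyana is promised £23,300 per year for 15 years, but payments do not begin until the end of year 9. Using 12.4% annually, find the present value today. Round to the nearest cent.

£60,983.61

PV at t=8 (ordinary 15-year annuity): 23300 × a(15|0.124) = 23300 × 6.667879 = 155,361.5760
PV₀ = 155,361.5760 / (1+0.124)^8 = 155,361.5760 / 2.547596 = 60,983.6098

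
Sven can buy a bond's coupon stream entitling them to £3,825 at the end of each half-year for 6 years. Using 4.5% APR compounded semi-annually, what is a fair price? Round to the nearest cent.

Periodic rate i = 0.045/2 = 0.0225; n = 6 × 2 = 12 periods.
Annuity factor a(12|0.0225) = 10.414779; PV = 3825 × 10.414779 = 39,836.5290

£39,836.53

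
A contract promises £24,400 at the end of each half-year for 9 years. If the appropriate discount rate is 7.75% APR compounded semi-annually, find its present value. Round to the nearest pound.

£312,049

i = 0.0775/2 = 0.03875 per half-year; n = 9·2 = 18.
Annuity factor a(18|0.03875) = 12.788890; PV = 24400 × 12.788890 = 312,048.9240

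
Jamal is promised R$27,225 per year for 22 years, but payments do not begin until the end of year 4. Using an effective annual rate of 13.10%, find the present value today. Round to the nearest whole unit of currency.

R$134,076

PV at t=3 (ordinary 22-year annuity): 27225 × a(22|0.131) = 27225 × 7.124783 = 193,972.2105
Discount back 3 years: 193,972.2105 × (1+0.131)^(−3) = 193,972.2105 × 0.691213 = 134,076.2024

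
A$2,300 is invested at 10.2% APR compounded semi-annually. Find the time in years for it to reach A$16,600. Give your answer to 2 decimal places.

19.87 years

Periodic rate i = 0.102/2 = 0.051.
n = ln(16600/2300) / ln(1+0.051) = ln(7.21739) / 0.049742 = 39.7348 half-years
= 39.7348/2 years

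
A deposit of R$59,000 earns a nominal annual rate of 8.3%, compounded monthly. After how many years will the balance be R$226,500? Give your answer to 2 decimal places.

16.26 years

Periodic rate i = 0.083/12 = 0.00691667.
n = ln(226500/59000) / ln(1+0.00691667) = ln(3.83898) / 0.006893 = 195.1597 months
= 195.1597/12 years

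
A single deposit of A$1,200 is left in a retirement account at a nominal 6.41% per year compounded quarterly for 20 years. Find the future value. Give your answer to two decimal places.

A$4,280.88

With 4 periods per year: i = 0.016025, n = 80.
1,200 × (1+0.016025)^80 = 1,200 × 3.567398 = 4,280.8773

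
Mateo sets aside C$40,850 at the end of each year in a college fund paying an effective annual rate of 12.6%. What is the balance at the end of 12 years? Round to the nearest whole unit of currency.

C$1,022,529

FV = 40850 × [(1+0.126)^12 − 1] / 0.126 = 40850 × 25.031305 = 1,022,528.8210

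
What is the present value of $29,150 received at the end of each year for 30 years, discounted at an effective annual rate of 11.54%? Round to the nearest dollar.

$243,060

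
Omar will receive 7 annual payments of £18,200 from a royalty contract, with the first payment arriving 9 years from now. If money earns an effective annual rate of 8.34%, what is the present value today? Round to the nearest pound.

Value one period before first payment (t=8): 18200 × [1 − (1+0.0834)^(−7)] / 0.0834 = 18200 × 5.146374 = 93,664.0088
Discount back 8 years: 93,664.0088 × (1+0.0834)^(−8) = 93,664.0088 × 0.526853 = 49,347.1518

£49,347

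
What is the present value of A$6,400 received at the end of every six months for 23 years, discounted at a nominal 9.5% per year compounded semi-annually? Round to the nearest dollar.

A$118,800

i = 0.095/2 = 0.0475 per half-year; n = 23·2 = 46.
Annuity factor a(46|0.0475) = 18.562508; PV = 6400 × 18.562508 = 118,800.0499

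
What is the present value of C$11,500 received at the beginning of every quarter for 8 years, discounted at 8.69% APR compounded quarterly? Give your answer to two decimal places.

C$268,960.21

Periodic rate i = 0.0869/4 = 0.021725; n = 8 × 4 = 32 periods.
Annuity factor a(32|0.021725) × (1+i) = 23.387844; PV = 11500 × 23.387844 = 268,960.2088
(Beginning-of-period payments → annuity-due factor ×(1+i).)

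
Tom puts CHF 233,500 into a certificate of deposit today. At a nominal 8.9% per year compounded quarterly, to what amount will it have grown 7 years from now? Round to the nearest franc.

CHF 432,401

i = 0.089/4 = 0.02225 per quarter; n = 7·4 = 28.
FV = PV·(1+i)^n = 233,500 × 1.851822 = 432,400.5356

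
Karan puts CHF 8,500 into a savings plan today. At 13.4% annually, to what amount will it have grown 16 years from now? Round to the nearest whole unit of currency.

FV = 8,500 × (1 + 0.134)^16 = 63,566.4267

CHF 63,566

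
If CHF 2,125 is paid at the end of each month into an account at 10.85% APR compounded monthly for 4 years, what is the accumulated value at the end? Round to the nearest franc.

Periodic rate i = 0.1085/12 = 0.00904167; n = 4 × 12 = 48 periods.
FV = 2125 × [(1+0.00904167)^48 − 1] / 0.00904167 = 2125 × 59.769034 = 127,009.1967

CHF 127,009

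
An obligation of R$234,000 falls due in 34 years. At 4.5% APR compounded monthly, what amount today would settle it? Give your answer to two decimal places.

R$50,814.55

i = 0.045/12 = 0.00375 per month; n = 34·12 = 408.
PV = FV·(1+i)^(−n) = 234,000 × 0.217156 = 50,814.5491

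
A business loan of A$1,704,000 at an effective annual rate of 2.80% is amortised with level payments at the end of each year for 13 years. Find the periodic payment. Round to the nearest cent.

PMT = 1.704e+06 / ( [1 − (1+0.028)^(−13)] / 0.028 ) = 1.704e+06 / 10.772274 = 158,183.8703

A$158,183.87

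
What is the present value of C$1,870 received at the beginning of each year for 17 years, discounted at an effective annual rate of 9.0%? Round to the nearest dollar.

PV = PMT · [1 − (1+i)^(−n)] / i × (1+i) = 1870 · 9.312558 = 17,414.4838
(Beginning-of-period payments → annuity-due factor ×(1+i).)

C$17,414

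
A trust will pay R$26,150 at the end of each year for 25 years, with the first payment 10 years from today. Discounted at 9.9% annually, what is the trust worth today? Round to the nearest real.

PV at t=9 (ordinary 25-year annuity): 26150 × a(25|0.099) = 26150 × 9.147287 = 239,201.5440
Discount back 9 years: 239,201.5440 × (1+0.099)^(−9) = 239,201.5440 × 0.427583 = 102,278.5934

R$102,279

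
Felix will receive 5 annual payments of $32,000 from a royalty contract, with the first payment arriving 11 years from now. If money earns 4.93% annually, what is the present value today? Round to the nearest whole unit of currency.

$85,789

PV at t=10 (ordinary 5-year annuity): 32000 × a(5|0.0493) = 32000 × 4.337867 = 138,811.7472
Discount back 10 years: 138,811.7472 × (1+0.0493)^(−10) = 138,811.7472 × 0.618021 = 85,788.5825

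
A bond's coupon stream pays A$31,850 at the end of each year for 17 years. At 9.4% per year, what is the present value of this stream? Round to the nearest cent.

PV = PMT · [1 − (1+i)^(−n)] / i = 31850 · 8.328480 = 265,262.0990

A$265,262.10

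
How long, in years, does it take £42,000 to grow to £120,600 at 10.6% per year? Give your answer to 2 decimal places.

n = ln(120600/42000) / ln(1+0.106) = ln(2.87143) / 0.100750 = 10.4696 years

10.47 years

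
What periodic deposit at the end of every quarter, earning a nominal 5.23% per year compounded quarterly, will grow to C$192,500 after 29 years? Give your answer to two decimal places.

C$716.55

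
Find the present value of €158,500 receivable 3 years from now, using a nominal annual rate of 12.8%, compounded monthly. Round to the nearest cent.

€108,179.10

With 12 periods per year: i = 0.0106667, n = 36.
PV = 158,500 / (1 + 0.0106667)^36 = 158,500 / 1.465163 = 108,179.0955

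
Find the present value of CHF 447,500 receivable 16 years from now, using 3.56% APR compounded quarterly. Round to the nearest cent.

With 4 periods per year: i = 0.0089, n = 64.
Discount factor = (1+0.0089)^(−64) = 0.567179; PV = 447,500 × 0.567179 = 253,812.6301

CHF 253,812.63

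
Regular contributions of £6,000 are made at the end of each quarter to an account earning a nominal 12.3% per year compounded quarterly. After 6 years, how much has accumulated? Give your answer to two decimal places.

i = 0.123/4 = 0.03075 per quarter; n = 6·4 = 24.
Accumulation factor s(24|0.03075) = 34.751796; FV = 6000 × 34.751796 = 208,510.7772

£208,510.78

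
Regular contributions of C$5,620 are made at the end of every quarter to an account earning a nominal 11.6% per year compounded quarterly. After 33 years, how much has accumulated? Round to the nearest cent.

C$8,242,813.26

With 4 periods per year: i = 0.029, n = 132.
FV = PMT · [(1+i)^n − 1] / i = 5620 · 1466.692751 = 8,242,813.2622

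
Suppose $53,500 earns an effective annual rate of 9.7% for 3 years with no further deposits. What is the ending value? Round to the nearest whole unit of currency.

$70,627

FV = 53,500 × (1 + 0.097)^3 = 70,627.4725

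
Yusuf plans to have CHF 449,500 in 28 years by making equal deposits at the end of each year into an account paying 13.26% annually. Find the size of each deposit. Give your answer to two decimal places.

CHF 1,882.05

PMT = 449500 / ( [(1+0.1326)^28 − 1] / 0.1326 ) = 449500 / 238.835475 = 1,882.0487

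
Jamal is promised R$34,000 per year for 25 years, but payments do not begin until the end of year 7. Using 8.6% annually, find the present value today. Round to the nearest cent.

R$210,353.70

Value one period before first payment (t=6): 34000 × [1 − (1+0.086)^(−25)] / 0.086 = 34000 × 10.149630 = 345,087.4079
Discount back 6 years: 345,087.4079 × (1+0.086)^(−6) = 345,087.4079 × 0.609566 = 210,353.7026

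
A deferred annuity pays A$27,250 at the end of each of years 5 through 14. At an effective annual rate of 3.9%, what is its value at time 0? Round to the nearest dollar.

Value one period before first payment (t=4): 27250 × [1 − (1+0.039)^(−10)] / 0.039 = 27250 × 8.151424 = 222,126.3043
PV₀ = 222,126.3043 / (1+0.039)^4 = 222,126.3043 / 1.165366 = 190,606.5413

A$190,607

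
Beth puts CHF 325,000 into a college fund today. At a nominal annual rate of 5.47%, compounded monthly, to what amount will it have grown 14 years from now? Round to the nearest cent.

CHF 697,766.89

Periodic rate i = 0.0547/12 = 0.00455833; n = 14 × 12 = 168 periods.
FV = PV·(1+i)^n = 325,000 × 2.146975 = 697,766.8928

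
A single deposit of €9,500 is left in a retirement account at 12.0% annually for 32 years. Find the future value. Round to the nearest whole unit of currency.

€357,026

FV = PV·(1+i)^n = 9,500 × 37.581726 = 357,026.3999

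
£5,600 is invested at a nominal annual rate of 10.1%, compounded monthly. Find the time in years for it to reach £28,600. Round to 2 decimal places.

Periodic rate i = 0.101/12 = 0.00841667.
(1+i)^n = 28600/5600 = 5.10714, so n = ln 5.10714 / ln 1.00842 = 194.5536 months
= 194.5536/12 years

16.21 years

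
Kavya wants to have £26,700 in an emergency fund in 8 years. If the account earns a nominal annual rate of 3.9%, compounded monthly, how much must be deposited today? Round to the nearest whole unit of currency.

£19,554

Periodic rate i = 0.039/12 = 0.00325; n = 8 × 12 = 96 periods.
PV = 26,700 / (1 + 0.00325)^96 = 26,700 / 1.365464 = 19,553.7966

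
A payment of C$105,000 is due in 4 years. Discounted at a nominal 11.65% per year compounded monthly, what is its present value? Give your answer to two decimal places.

i = 0.1165/12 = 0.00970833 per month; n = 4·12 = 48.
PV = 105,000 / (1 + 0.00970833)^48 = 105,000 / 1.590029 = 66,036.5157

C$66,036.52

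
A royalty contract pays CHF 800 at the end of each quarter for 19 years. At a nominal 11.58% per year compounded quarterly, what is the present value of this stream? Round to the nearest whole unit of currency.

With 4 periods per year: i = 0.02895, n = 76.
Annuity factor a(76|0.02895) = 30.594227; PV = 800 × 30.594227 = 24,475.3813

CHF 24,475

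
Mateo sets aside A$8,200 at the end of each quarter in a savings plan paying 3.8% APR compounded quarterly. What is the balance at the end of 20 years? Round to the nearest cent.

Periodic rate i = 0.038/4 = 0.0095; n = 20 × 4 = 80 periods.
Accumulation factor s(80|0.0095) = 119.012561; FV = 8200 × 119.012561 = 975,902.9987

A$975,903.00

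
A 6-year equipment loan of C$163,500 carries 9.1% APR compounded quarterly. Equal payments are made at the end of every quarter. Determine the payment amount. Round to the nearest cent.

C$8,916.05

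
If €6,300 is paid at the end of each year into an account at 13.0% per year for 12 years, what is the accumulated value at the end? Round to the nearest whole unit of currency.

FV = 6300 × [(1+0.13)^12 − 1] / 0.13 = 6300 × 25.650178 = 161,596.1195

€161,596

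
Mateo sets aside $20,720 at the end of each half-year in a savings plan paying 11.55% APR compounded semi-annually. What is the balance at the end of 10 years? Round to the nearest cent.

i = 0.1155/2 = 0.05775 per half-year; n = 10·2 = 20.
Accumulation factor s(20|0.05775) = 35.908127; FV = 20720 × 35.908127 = 744,016.4003

$744,016.40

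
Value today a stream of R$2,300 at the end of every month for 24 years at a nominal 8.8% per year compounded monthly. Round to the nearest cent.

R$275,394.13

Periodic rate i = 0.088/12 = 0.00733333; n = 24 × 12 = 288 periods.
PV = 2300 × [1 − (1+0.00733333)^(−288)] / 0.00733333 = 2300 × 119.736577 = 275,394.1267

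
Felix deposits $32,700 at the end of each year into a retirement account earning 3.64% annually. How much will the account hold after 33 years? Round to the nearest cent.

$2,024,795.73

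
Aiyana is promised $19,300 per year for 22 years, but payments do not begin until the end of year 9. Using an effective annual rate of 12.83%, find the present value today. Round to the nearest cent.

$53,247.49

Value one period before first payment (t=8): 19300 × [1 − (1+0.1283)^(−22)] / 0.1283 = 19300 × 7.246671 = 139,860.7580
PV₀ = 139,860.7580 / (1+0.1283)^8 = 139,860.7580 / 2.626617 = 53,247.4939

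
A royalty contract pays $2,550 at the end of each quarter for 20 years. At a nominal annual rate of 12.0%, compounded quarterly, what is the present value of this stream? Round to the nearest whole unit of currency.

$77,012

Periodic rate i = 0.12/4 = 0.03; n = 20 × 4 = 80 periods.
Annuity factor a(80|0.03) = 30.200763; PV = 2550 × 30.200763 = 77,011.9468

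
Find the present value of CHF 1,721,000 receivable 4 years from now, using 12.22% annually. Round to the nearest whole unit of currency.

CHF 1,085,175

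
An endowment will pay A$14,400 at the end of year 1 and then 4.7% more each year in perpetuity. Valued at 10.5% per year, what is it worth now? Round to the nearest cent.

A$248,275.86

PV = PMT / (i − g) = 14400 / (0.105 − 0.047) = 14400 / 0.058000 = 248,275.8621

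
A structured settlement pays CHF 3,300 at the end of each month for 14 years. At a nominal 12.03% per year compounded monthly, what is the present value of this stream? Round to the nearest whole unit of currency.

i = 0.1203/12 = 0.010025 per month; n = 14·12 = 168.
Annuity factor a(168|0.010025) = 81.081717; PV = 3300 × 81.081717 = 267,569.6676

CHF 267,570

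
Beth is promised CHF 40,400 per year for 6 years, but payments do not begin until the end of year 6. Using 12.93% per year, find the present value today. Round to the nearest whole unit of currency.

PV at t=5 (ordinary 6-year annuity): 40400 × a(6|0.1293) = 40400 × 4.005355 = 161,816.3230
Discount back 5 years: 161,816.3230 × (1+0.1293)^(−5) = 161,816.3230 × 0.544444 = 88,099.9552

CHF 88,100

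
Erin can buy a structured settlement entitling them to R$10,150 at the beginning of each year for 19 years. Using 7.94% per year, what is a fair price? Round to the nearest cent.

PV = 10150 × [1 − (1+0.0794)^(−19)] / 0.0794 × (1+i) = 10150 × 10.411023 = 105,671.8832
Payments are at the start of each period, so multiply by (1+i).

R$105,671.88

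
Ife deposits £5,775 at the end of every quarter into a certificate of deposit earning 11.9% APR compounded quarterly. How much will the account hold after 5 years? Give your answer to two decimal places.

Periodic rate i = 0.119/4 = 0.02975; n = 5 × 4 = 20 periods.
FV = PMT · [(1+i)^n − 1] / i = 5775 · 26.802148 = 154,782.4024

£154,782.40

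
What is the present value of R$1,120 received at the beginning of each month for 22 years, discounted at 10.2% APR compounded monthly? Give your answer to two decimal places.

R$118,660.22

With 12 periods per year: i = 0.0085, n = 264.
Annuity factor a(264|0.0085) × (1+i) = 105.946621; PV = 1120 × 105.946621 = 118,660.2152
(annuity-due: payments at period start, so ×(1+i).)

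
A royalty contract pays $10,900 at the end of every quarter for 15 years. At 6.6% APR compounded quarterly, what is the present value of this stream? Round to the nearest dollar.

i = 0.066/4 = 0.0165 per quarter; n = 15·4 = 60.
PV = PMT · [1 − (1+i)^(−n)] / i = 10900 · 37.903592 = 413,149.1565

$413,149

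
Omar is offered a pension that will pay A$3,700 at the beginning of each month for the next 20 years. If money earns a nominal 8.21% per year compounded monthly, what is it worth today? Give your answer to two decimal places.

A$438,500.98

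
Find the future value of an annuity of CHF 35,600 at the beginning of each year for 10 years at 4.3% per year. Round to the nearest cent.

FV = PMT · [(1+i)^n − 1] / i × (1+i) = 35600 · 12.697972 = 452,047.7977
Payments are at the start of each period, so multiply by (1+i).

CHF 452,047.80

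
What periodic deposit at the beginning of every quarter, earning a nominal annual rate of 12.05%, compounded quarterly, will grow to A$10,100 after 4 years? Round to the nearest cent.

Periodic rate i = 0.1205/4 = 0.030125; n = 4 × 4 = 16 periods.
PMT = 10100 / ( [(1+0.030125)^16 − 1] / 0.030125 × (1+i) ) = 10100 / 20.784596 = 485.9368

A$485.94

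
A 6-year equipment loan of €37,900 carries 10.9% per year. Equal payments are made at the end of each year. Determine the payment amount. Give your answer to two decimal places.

€8,932.88

PMT = 37900 / ( [1 − (1+0.109)^(−6)] / 0.109 ) = 37900 / 4.242753 = 8,932.8792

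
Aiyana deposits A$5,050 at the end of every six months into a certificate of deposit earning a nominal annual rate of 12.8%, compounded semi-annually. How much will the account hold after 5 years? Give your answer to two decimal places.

A$67,826.71

i = 0.128/2 = 0.064 per half-year; n = 5·2 = 10.
Accumulation factor s(10|0.064) = 13.431032; FV = 5050 × 13.431032 = 67,826.7118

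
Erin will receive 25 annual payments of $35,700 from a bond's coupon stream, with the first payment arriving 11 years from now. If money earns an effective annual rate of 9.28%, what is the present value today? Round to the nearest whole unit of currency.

Value one period before first payment (t=10): 35700 × [1 − (1+0.0928)^(−25)] / 0.0928 = 35700 × 9.603842 = 342,857.1770
Discount back 10 years: 342,857.1770 × (1+0.0928)^(−10) = 342,857.1770 × 0.411712 = 141,158.2877

$141,158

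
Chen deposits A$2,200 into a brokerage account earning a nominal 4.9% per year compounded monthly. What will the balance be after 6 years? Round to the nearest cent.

Periodic rate i = 0.049/12 = 0.00408333; n = 6 × 12 = 72 periods.
FV = PV·(1+i)^n = 2,200 × 1.340981 = 2,950.1580

A$2,950.16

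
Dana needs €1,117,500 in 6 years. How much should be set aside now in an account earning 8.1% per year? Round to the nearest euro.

€700,315

PV = FV·(1+i)^(−n) = 1,117,500 × 0.626680 = 700,314.9025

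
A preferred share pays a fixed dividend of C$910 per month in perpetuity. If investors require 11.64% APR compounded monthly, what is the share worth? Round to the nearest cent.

C$93,814.43

Periodic rate i = 0.1164/12 = 0.0097.
PV = PMT / i = 910 / 0.0097 = 93,814.4330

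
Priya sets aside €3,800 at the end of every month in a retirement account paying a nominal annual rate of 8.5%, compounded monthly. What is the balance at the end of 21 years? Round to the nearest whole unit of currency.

€2,640,615

With 12 periods per year: i = 0.00708333, n = 252.
FV = 3800 × [(1+0.00708333)^252 − 1] / 0.00708333 = 3800 × 694.898672 = 2,640,614.9547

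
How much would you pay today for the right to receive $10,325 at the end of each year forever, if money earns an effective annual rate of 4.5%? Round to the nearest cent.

PV = PMT / i = 10325 / 0.045 = 229,444.4444

$229,444.44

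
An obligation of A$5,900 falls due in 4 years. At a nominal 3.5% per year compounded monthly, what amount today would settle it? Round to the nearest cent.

A$5,130.26

Periodic rate i = 0.035/12 = 0.00291667; n = 4 × 12 = 48 periods.
Discount factor = (1+0.00291667)^(−48) = 0.869535; PV = 5,900 × 0.869535 = 5,130.2589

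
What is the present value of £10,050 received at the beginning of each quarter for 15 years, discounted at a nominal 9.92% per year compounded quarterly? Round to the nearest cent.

£319,791.25

Periodic rate i = 0.0992/4 = 0.0248; n = 15 × 4 = 60 periods.
PV = 10050 × [1 − (1+0.0248)^(−60)] / 0.0248 × (1+i) = 10050 × 31.820025 = 319,791.2490
Payments are at the start of each period, so multiply by (1+i).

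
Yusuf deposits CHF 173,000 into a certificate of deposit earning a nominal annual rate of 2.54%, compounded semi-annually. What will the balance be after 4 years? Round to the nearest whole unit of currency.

With 2 periods per year: i = 0.0127, n = 8.
FV = 173,000 × (1 + 0.0127)^8 = 191,378.2518

CHF 191,378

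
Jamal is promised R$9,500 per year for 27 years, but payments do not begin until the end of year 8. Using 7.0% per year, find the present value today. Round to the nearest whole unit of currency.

PV at t=7 (ordinary 27-year annuity): 9500 × a(27|0.07) = 9500 × 11.986709 = 113,873.7359
PV₀ = 113,873.7359 / (1+0.07)^7 = 113,873.7359 / 1.605781 = 70,914.8396

R$70,915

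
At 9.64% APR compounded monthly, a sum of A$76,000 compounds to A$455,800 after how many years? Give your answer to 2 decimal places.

18.66 years

Periodic rate i = 0.0964/12 = 0.00803333.
(1+i)^n = 455800/76000 = 5.99737, so n = ln 5.99737 / ln 1.00803 = 223.8805 months
= 223.8805/12 years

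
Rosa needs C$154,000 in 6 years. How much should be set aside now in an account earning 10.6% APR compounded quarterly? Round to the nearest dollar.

C$82,206

i = 0.106/4 = 0.0265 per quarter; n = 6·4 = 24.
Discount factor = (1+0.0265)^(−24) = 0.533808; PV = 154,000 × 0.533808 = 82,206.4382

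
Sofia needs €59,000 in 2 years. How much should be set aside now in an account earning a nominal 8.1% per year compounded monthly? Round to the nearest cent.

Periodic rate i = 0.081/12 = 0.00675; n = 2 × 12 = 24 periods.
PV = 59,000 / (1 + 0.00675)^24 = 59,000 / 1.175220 = 50,203.3494

€50,203.35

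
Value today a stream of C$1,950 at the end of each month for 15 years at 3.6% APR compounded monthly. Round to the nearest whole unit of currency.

C$270,907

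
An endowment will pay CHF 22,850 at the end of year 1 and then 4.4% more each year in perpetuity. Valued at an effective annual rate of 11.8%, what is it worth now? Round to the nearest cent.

CHF 308,783.78

PV = D₁/(r − g) = 22850/(0.118 − 0.044) = 308,783.7838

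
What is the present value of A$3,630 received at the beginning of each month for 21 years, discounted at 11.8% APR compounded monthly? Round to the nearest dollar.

With 12 periods per year: i = 0.00983333, n = 252.
PV = PMT · [1 − (1+i)^(−n)] / i × (1+i) = 3630 · 93.972756 = 341,121.1045
(Beginning-of-period payments → annuity-due factor ×(1+i).)

A$341,121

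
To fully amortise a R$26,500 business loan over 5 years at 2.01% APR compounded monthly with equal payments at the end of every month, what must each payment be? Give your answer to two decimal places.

R$464.60

Periodic rate i = 0.0201/12 = 0.001675; n = 5 × 12 = 60 periods.
Annuity-PV factor = 57.038118; PMT = 26500 / 57.038118 = 464.6016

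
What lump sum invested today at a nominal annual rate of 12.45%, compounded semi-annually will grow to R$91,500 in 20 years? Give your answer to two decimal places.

Periodic rate i = 0.1245/2 = 0.06225; n = 20 × 2 = 40 periods.
PV = FV·(1+i)^(−n) = 91,500 × 0.089316 = 8,172.4355

R$8,172.44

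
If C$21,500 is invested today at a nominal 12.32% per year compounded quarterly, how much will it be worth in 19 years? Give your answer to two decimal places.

C$215,622.27

Periodic rate i = 0.1232/4 = 0.0308; n = 19 × 4 = 76 periods.
FV = PV·(1+i)^n = 21,500 × 10.028943 = 215,622.2684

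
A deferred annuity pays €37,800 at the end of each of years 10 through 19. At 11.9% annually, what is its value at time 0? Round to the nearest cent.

€77,959.04

PV at t=9 (ordinary 10-year annuity): 37800 × a(10|0.119) = 37800 × 5.673427 = 214,455.5475
Discount back 9 years: 214,455.5475 × (1+0.119)^(−9) = 214,455.5475 × 0.363521 = 77,959.0443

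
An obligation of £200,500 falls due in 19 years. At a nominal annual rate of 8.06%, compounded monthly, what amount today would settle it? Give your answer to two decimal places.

£43,577.21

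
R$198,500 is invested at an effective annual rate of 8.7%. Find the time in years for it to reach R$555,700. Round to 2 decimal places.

n = ln(555700/198500) / ln(1+0.087) = ln(2.79950) / 0.083422 = 12.3402 years

12.34 years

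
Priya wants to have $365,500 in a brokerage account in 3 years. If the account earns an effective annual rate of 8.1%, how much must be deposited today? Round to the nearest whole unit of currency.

Discount factor = (1+0.081)^(−3) = 0.791631; PV = 365,500 × 0.791631 = 289,341.2141

$289,341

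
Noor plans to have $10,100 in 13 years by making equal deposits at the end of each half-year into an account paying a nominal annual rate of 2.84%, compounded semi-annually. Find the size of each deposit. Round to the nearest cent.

Periodic rate i = 0.0284/2 = 0.0142; n = 13 × 2 = 26 periods.
PMT = 10100 / ( [(1+0.0142)^26 − 1] / 0.0142 ) = 10100 / 31.184883 = 323.8749

$323.87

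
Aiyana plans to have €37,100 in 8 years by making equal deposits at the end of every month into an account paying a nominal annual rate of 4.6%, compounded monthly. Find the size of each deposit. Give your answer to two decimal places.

€320.43

With 12 periods per year: i = 0.00383333, n = 96.
PMT = 37100 / ( [(1+0.00383333)^96 − 1] / 0.00383333 ) = 37100 / 115.780669 = 320.4335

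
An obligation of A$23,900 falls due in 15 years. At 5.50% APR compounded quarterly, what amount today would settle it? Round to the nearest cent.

A$10,532.85

i = 0.055/4 = 0.01375 per quarter; n = 15·4 = 60.
Discount factor = (1+0.01375)^(−60) = 0.440705; PV = 23,900 × 0.440705 = 10,532.8492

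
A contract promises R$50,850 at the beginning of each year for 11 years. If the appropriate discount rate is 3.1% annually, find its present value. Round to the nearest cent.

Annuity factor a(11|0.031) × (1+i) = 9.486835; PV = 50850 × 9.486835 = 482,405.5373
(annuity-due: payments at period start, so ×(1+i).)

R$482,405.54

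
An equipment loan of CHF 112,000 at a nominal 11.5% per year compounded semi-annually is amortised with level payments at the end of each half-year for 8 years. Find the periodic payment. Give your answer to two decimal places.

With 2 periods per year: i = 0.0575, n = 16.
Annuity-PV factor = 10.281688; PMT = 112000 / 10.281688 = 10,893.1525

CHF 10,893.15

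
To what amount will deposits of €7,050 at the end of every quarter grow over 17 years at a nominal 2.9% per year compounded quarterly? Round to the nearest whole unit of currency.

€616,813

i = 0.029/4 = 0.00725 per quarter; n = 17·4 = 68.
FV = PMT · [(1+i)^n − 1] / i = 7050 · 87.491208 = 616,813.0155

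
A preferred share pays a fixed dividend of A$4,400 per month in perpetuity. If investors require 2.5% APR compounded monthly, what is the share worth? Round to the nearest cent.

A$2,112,000.00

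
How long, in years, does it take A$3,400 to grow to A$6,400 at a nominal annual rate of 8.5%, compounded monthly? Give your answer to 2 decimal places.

Periodic rate i = 0.085/12 = 0.00708333.
n = ln(6400/3400) / ln(1+0.00708333) = ln(1.88235) / 0.007058 = 89.6132 months
= 89.6132/12 years

7.47 years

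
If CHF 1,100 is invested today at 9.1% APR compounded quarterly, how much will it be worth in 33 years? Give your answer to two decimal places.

i = 0.091/4 = 0.02275 per quarter; n = 33·4 = 132.
1,100 × (1+0.02275)^132 = 1,100 × 19.479259 = 21,427.1852

CHF 21,427.19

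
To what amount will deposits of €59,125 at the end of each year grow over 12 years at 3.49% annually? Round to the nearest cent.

€862,848.27

FV = PMT · [(1+i)^n − 1] / i = 59125 · 14.593628 = 862,848.2677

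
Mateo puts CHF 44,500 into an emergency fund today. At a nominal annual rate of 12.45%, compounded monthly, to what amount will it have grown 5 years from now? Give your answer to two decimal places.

CHF 82,663.83

Periodic rate i = 0.1245/12 = 0.010375; n = 5 × 12 = 60 periods.
FV = PV·(1+i)^n = 44,500 × 1.857614 = 82,663.8293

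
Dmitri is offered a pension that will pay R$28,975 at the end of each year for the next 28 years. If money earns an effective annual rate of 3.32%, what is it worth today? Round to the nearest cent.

R$523,019.55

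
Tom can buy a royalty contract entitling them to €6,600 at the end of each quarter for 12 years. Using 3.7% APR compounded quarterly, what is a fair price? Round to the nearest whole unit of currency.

€254,884

i = 0.037/4 = 0.00925 per quarter; n = 12·4 = 48.
Annuity factor a(48|0.00925) = 38.618817; PV = 6600 × 38.618817 = 254,884.1943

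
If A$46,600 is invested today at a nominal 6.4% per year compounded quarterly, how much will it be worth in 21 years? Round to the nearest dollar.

A$176,790

i = 0.064/4 = 0.016 per quarter; n = 21·4 = 84.
FV = 46,600 × (1 + 0.016)^84 = 176,789.8732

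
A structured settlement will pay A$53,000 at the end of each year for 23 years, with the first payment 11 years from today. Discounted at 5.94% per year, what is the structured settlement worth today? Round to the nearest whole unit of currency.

A$368,164

Value one period before first payment (t=10): 53000 × [1 − (1+0.0594)^(−23)] / 0.0594 = 53000 × 12.369885 = 655,603.9099
PV₀ = 655,603.9099 / (1+0.0594)^10 = 655,603.9099 / 1.780737 = 368,164.4485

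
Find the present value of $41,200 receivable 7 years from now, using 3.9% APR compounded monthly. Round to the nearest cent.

i = 0.039/12 = 0.00325 per month; n = 7·12 = 84.
PV = FV·(1+i)^(−n) = 41,200 × 0.761430 = 31,370.9066

$31,370.91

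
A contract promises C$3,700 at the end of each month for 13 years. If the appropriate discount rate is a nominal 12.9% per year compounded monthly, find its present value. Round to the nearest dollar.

Periodic rate i = 0.129/12 = 0.01075; n = 13 × 12 = 156 periods.
PV = PMT · [1 − (1+i)^(−n)] / i = 3700 · 75.477724 = 279,267.5790

C$279,268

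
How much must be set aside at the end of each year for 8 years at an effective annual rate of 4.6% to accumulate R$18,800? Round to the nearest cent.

R$1,997.12

PMT = 18800 / ( [(1+0.046)^8 − 1] / 0.046 ) = 18800 / 9.413566 = 1,997.1178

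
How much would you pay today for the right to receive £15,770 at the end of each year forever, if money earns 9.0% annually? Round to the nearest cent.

£175,222.22

PV = C/r = 15770/0.09 = 175,222.2222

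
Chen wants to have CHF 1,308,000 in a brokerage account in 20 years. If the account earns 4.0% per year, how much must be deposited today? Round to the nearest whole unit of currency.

CHF 596,954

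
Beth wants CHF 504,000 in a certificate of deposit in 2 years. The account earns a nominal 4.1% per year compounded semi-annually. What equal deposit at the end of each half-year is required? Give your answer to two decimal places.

CHF 122,191.01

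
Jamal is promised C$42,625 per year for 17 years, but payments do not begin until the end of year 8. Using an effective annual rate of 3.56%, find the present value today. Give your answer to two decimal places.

C$420,144.88

PV at t=7 (ordinary 17-year annuity): 42625 × a(17|0.0356) = 42625 × 12.591544 = 536,714.5540
Discount back 7 years: 536,714.5540 × (1+0.0356)^(−7) = 536,714.5540 × 0.782809 = 420,144.8842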